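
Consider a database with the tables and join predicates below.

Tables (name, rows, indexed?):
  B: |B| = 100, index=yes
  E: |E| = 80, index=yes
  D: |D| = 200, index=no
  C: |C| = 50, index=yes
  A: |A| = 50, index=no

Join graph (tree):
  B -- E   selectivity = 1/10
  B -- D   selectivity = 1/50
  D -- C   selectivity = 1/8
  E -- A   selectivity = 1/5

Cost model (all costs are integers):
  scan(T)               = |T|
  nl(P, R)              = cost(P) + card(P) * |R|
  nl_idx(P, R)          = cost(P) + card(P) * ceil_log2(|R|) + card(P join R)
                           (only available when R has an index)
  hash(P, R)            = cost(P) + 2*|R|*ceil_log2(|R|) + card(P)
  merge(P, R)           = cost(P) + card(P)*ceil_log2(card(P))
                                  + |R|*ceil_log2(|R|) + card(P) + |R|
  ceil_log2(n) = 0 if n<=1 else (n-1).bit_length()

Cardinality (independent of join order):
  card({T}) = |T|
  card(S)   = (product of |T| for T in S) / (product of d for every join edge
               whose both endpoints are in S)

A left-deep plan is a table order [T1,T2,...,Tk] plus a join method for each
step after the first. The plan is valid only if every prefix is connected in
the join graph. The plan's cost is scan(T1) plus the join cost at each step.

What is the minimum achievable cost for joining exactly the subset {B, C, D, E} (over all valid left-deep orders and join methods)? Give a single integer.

6420

Selinger DP over subsets of {B,C,D,E}:
  {B}: scan cost=100, card=100
  {E}: scan cost=80, card=80
  {D}: scan cost=200, card=200
  {C}: scan cost=50, card=50
  {BE}: card=800; try (E,hash)→1320, (B,nl_idx)→1440, (B,merge)→1520, (E,merge)→1540, (B,hash)→1560, (E,nl_idx)→1600 …(+2); best=1320 via (E,hash)
  {BD}: card=400; try (B,hash)→1800, (B,nl_idx)→2000, (D,merge)→2700, (B,merge)→2800, (D,hash)→3400, (D,nl)→20100 …(+1); best=1800 via (B,hash)
  {CD}: card=1250; try (C,hash)→1000, (D,merge)→2200, (C,merge)→2350, (C,nl_idx)→2650, (D,hash)→3300, (D,nl)→10050 …(+1); best=1000 via (C,hash)
  {BDE}: card=3200; try (E,hash)→3320, (D,hash)→5320, (E,merge)→6440, (E,nl_idx)→7800, (D,merge)→11920, (E,nl)→33800 …(+1); best=3320 via (E,hash)
  {BCD}: card=2500; try (C,hash)→2800, (B,hash)→3650, (C,merge)→6150, (C,nl_idx)→6700, (B,nl_idx)→12250, (B,merge)→16800 …(+2); best=2800 via (C,hash)
  {BCDE}: card=20000; try (E,hash)→6420, (C,hash)→7120, (E,merge)→35940, (E,nl_idx)→40300, (C,nl_idx)→42520, (C,merge)→45270 …(+2); best=6420 via (E,hash)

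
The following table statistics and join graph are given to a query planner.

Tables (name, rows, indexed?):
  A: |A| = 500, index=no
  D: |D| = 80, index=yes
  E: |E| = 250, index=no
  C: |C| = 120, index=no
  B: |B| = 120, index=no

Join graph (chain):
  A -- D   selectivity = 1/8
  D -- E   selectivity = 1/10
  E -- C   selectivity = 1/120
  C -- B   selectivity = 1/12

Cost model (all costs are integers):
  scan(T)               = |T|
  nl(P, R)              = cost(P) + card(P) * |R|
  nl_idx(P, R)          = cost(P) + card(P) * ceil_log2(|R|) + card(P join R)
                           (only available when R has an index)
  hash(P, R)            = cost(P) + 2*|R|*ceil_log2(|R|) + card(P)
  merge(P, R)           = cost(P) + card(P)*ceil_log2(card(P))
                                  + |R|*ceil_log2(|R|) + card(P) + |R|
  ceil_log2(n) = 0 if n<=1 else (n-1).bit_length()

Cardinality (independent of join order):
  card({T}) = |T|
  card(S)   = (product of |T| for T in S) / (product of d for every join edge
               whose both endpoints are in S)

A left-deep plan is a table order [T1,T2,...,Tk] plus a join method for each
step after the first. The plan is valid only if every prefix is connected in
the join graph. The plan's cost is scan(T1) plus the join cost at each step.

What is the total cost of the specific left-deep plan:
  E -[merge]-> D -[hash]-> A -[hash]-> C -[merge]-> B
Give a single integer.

step 1: scan E: cost=250, card=250
step 2: join D via merge
    card(P join D) = 250*80/(10) = 2000
    cost = 250 + 250*8 + 80*7 + 250 + 80 = 3140
step 3: join A via hash
    card(P join A) = 2000*500/(8) = 125000
    cost = 3140 + 2*500*9 + 2000 = 14140
step 4: join C via hash
    card(P join C) = 125000*120/(120) = 125000
    cost = 14140 + 2*120*7 + 125000 = 140820
step 5: join B via merge
    card(P join B) = 125000*120/(12) = 1250000
    cost = 140820 + 125000*17 + 120*7 + 125000 + 120 = 2391780

2391780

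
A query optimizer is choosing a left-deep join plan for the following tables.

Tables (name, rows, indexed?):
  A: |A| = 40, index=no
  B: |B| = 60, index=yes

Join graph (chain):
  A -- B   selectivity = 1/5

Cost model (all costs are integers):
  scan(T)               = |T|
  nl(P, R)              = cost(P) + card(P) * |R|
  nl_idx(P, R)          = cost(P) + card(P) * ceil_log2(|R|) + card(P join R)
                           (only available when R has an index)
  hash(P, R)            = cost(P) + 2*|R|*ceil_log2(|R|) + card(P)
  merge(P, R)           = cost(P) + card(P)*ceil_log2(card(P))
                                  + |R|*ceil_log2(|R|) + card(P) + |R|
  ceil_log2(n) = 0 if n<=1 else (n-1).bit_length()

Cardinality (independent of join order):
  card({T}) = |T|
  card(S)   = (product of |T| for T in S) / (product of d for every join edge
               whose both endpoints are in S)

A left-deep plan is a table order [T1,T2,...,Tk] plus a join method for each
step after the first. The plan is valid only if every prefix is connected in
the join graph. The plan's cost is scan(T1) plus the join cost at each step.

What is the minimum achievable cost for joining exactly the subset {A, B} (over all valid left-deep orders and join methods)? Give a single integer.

Selinger DP over subsets of {A,B}:
  {A}: scan cost=40, card=40
  {B}: scan cost=60, card=60
  {AB}: card=480; try (A,hash)→600, (B,merge)→740, (B,nl_idx)→760, (A,merge)→760, (B,hash)→800, (B,nl)→2440 …(+1); best=600 via (A,hash)

600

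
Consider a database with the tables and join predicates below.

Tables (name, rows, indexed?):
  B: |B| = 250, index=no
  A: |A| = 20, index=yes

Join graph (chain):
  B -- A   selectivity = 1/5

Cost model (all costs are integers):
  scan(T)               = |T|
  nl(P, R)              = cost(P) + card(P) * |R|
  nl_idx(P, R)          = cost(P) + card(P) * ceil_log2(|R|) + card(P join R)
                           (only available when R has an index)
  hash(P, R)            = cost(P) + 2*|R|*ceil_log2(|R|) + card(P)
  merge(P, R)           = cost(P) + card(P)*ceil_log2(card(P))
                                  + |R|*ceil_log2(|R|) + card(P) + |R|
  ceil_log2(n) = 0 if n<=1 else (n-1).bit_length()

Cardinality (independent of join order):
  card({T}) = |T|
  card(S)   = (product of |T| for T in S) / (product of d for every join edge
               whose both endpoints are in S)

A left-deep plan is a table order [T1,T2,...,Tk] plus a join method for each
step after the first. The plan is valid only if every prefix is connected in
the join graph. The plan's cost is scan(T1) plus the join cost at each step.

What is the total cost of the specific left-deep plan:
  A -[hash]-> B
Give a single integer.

4040

step 1: scan A: cost=20, card=20
step 2: join B via hash
    card(P join B) = 20*250/(5) = 1000
    cost = 20 + 2*250*8 + 20 = 4040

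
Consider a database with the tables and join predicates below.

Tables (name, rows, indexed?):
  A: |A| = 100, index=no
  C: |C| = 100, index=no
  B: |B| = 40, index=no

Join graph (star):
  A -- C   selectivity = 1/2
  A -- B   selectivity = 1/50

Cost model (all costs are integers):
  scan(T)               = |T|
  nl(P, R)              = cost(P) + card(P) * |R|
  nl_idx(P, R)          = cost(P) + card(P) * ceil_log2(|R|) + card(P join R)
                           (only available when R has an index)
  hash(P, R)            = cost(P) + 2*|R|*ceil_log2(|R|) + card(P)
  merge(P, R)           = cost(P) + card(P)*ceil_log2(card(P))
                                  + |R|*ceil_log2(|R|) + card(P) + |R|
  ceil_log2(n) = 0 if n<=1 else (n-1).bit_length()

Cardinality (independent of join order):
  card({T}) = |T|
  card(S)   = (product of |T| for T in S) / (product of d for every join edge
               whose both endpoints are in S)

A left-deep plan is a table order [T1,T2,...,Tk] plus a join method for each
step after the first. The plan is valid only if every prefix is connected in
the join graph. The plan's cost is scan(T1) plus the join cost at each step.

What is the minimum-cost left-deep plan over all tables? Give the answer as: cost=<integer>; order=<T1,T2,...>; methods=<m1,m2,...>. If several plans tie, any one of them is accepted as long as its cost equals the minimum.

cost=2120; order=A,B,C; methods=hash,merge

Selinger DP (subsets sized 1..n):
  {A}: scan cost=100, card=100
  {C}: scan cost=100, card=100
  {B}: scan cost=40, card=40
  {AC}: card=5000; try (C,hash)→1600, (A,hash)→1600, (C,merge)→1700, (A,merge)→1700, (C,nl)→10100, (A,nl)→10100; best=1600 via (C,hash)
  {AB}: card=80; try (B,hash)→680, (A,merge)→1120, (B,merge)→1180, (A,hash)→1480, (A,nl)→4040, (B,nl)→4100; best=680 via (B,hash)
  {ABC}: card=4000; try (C,merge)→2120, (C,hash)→2160, (B,hash)→7080, (C,nl)→8680, (B,merge)→71880, (B,nl)→201600; best=2120 via (C,merge)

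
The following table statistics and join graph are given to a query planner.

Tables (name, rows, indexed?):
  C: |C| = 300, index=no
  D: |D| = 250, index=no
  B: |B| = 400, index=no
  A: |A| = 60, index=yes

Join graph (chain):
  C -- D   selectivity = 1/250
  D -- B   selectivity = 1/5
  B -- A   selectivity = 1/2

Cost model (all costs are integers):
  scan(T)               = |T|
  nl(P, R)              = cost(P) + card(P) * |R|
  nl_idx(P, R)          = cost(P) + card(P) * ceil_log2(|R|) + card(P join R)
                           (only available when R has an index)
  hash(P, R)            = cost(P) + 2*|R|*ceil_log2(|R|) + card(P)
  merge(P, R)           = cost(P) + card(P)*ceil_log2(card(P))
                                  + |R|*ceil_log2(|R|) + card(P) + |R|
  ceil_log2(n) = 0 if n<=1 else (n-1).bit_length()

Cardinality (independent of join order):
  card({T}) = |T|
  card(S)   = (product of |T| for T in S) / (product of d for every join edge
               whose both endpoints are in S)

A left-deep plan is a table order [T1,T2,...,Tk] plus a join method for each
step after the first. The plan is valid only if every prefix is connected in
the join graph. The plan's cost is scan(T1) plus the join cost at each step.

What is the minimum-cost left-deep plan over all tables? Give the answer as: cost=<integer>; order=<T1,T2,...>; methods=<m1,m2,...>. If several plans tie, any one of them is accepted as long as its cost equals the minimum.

cost=36320; order=C,D,B,A; methods=hash,merge,hash

Selinger DP (subsets sized 1..n):
  {C}: scan cost=300, card=300
  {D}: scan cost=250, card=250
  {B}: scan cost=400, card=400
  {A}: scan cost=60, card=60
  {CD}: card=300; try (D,hash)→4600, (C,merge)→5500, (D,merge)→5550, (C,hash)→5900, (C,nl)→75250, (D,nl)→75300; best=4600 via (D,hash)
  {BD}: card=20000; try (D,hash)→4800, (B,merge)→6500, (D,merge)→6650, (B,hash)→7700, (B,nl)→100250, (D,nl)→100400; best=4800 via (D,hash)
  {AB}: card=12000; try (A,hash)→1520, (B,merge)→4480, (A,merge)→4820, (B,hash)→7320, (A,nl_idx)→14800, (B,nl)→24060 …(+1); best=1520 via (A,hash)
  {BCD}: card=24000; try (B,merge)→11600, (B,hash)→12100, (C,hash)→30200, (B,nl)→124600, (C,merge)→327800, (C,nl)→6004800; best=11600 via (B,merge)
  {ABD}: card=600000; try (D,hash)→17520, (A,hash)→25520, (D,merge)→183770, (A,merge)→325220, (A,nl_idx)→724800, (A,nl)→1204800 …(+1); best=17520 via (D,hash)
  {ABCD}: card=720000; try (A,hash)→36320, (A,merge)→396020, (C,hash)→622920, (A,nl_idx)→875600, (A,nl)→1451600, (C,merge)→12620520 …(+1); best=36320 via (A,hash)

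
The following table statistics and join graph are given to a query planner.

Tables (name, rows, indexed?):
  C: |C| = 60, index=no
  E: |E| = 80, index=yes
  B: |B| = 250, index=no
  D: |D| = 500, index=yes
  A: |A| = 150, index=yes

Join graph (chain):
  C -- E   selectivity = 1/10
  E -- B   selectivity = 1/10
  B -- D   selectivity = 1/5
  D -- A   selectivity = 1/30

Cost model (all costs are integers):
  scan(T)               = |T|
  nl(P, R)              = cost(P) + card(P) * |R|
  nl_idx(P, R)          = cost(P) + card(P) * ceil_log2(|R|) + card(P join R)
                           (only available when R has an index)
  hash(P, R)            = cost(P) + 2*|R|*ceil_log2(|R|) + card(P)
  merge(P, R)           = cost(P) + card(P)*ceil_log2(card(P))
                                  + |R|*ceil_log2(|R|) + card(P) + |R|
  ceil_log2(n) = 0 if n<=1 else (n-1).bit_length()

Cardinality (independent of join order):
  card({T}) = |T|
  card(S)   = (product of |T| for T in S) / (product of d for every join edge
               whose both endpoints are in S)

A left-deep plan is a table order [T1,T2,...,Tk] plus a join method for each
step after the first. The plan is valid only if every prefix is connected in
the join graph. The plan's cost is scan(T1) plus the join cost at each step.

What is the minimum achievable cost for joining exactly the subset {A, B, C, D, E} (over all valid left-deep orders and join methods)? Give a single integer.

Selinger DP over subsets of {A,B,C,D,E}:
  {C}: scan cost=60, card=60
  {E}: scan cost=80, card=80
  {B}: scan cost=250, card=250
  {D}: scan cost=500, card=500
  {A}: scan cost=150, card=150
  {CE}: card=480; try (C,hash)→880, (E,nl_idx)→960, (E,merge)→1120, (C,merge)→1140, (E,hash)→1240, (E,nl)→4860 …(+1); best=880 via (C,hash)
  {BE}: card=2000; try (E,hash)→1620, (B,merge)→2970, (E,merge)→3140, (E,nl_idx)→4000, (B,hash)→4160, (B,nl)→20080 …(+1); best=1620 via (E,hash)
  {BD}: card=25000; try (B,hash)→5000, (D,merge)→7500, (B,merge)→7750, (D,hash)→9500, (D,nl_idx)→27500, (D,nl)→125250 …(+1); best=5000 via (B,hash)
  {AD}: card=2500; try (A,hash)→3400, (D,nl_idx)→4000, (D,merge)→6500, (A,merge)→6850, (A,nl_idx)→7000, (D,hash)→9300 …(+2); best=3400 via (A,hash)
  {BCE}: card=12000; try (C,hash)→4340, (B,hash)→5360, (B,merge)→7930, (C,merge)→26040, (B,nl)→120880, (C,nl)→121620; best=4340 via (C,hash)
  {BDE}: card=200000; try (D,hash)→12620, (D,merge)→30620, (E,hash)→31120, (D,nl_idx)→219620, (E,nl_idx)→380000, (E,merge)→405640 …(+2); best=12620 via (D,hash)
  {ABD}: card=125000; try (B,hash)→9900, (A,hash)→32400, (B,merge)→38150, (A,nl_idx)→330000, (A,merge)→406350, (B,nl)→628400 …(+1); best=9900 via (B,hash)
  {BCDE}: card=1200000; try (D,hash)→25340, (D,merge)→189340, (C,hash)→213340, (D,nl_idx)→1312340, (C,merge)→3813040, (D,nl)→6004340 …(+1); best=25340 via (D,hash)
  {ABDE}: card=1000000; try (E,hash)→136020, (A,hash)→215020, (E,nl_idx)→1884900, (E,merge)→2260540, (A,nl_idx)→2612620, (A,merge)→3813970 …(+2); best=136020 via (E,hash)
  {ABCDE}: card=6000000; try (C,hash)→1136740, (A,hash)→1227740, (A,nl_idx)→15625340, (C,merge)→21136440, (A,merge)→26426690, (C,nl)→60136020 …(+1); best=1136740 via (C,hash)

1136740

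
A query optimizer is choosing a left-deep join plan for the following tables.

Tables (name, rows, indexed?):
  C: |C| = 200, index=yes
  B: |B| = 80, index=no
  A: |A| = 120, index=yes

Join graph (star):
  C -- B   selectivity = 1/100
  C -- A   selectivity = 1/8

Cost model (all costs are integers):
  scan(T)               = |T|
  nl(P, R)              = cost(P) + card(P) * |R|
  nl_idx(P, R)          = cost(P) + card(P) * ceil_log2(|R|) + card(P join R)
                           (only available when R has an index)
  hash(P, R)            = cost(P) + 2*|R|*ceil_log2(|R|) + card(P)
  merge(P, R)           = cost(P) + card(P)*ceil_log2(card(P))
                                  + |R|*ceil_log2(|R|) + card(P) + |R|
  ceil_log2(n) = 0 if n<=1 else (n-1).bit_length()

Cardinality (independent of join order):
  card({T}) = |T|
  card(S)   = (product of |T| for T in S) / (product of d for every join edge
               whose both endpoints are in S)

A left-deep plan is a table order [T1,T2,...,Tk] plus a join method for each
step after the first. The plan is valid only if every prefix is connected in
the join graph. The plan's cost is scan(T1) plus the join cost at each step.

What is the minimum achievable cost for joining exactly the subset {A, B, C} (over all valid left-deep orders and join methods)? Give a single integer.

Selinger DP over subsets of {A,B,C}:
  {C}: scan cost=200, card=200
  {B}: scan cost=80, card=80
  {A}: scan cost=120, card=120
  {BC}: card=160; try (C,nl_idx)→880, (B,hash)→1520, (C,merge)→2520, (B,merge)→2640, (C,hash)→3360, (C,nl)→16080 …(+1); best=880 via (C,nl_idx)
  {AC}: card=3000; try (A,hash)→2080, (C,merge)→2880, (A,merge)→2960, (C,hash)→3440, (C,nl_idx)→4080, (A,nl_idx)→4600 …(+2); best=2080 via (A,hash)
  {ABC}: card=2400; try (A,hash)→2720, (A,merge)→3280, (A,nl_idx)→4400, (B,hash)→6200, (A,nl)→20080, (B,merge)→41720 …(+1); best=2720 via (A,hash)

2720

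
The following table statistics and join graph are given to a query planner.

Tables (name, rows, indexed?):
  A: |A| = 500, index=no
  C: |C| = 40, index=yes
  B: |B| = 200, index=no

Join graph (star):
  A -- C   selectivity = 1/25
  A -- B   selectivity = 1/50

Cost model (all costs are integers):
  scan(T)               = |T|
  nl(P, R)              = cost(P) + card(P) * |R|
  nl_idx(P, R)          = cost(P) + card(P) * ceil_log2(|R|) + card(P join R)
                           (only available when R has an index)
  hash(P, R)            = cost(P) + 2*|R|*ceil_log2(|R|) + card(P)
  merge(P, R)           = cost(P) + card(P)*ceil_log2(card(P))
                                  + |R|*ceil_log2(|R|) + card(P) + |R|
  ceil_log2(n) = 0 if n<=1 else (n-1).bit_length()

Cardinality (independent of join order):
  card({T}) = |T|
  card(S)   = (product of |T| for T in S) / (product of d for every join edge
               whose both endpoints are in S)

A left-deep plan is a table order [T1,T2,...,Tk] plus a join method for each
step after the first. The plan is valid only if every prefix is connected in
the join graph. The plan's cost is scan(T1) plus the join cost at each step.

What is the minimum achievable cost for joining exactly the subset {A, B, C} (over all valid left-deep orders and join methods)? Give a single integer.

Selinger DP over subsets of {A,B,C}:
  {A}: scan cost=500, card=500
  {C}: scan cost=40, card=40
  {B}: scan cost=200, card=200
  {AC}: card=800; try (C,hash)→1480, (C,nl_idx)→4300, (A,merge)→5320, (C,merge)→5780, (A,hash)→9080, (A,nl)→20040 …(+1); best=1480 via (C,hash)
  {AB}: card=2000; try (B,hash)→4200, (A,merge)→7000, (B,merge)→7300, (A,hash)→9400, (A,nl)→100200, (B,nl)→100500; best=4200 via (B,hash)
  {ABC}: card=3200; try (B,hash)→5480, (C,hash)→6680, (B,merge)→12080, (C,nl_idx)→19400, (C,merge)→28480, (C,nl)→84200 …(+1); best=5480 via (B,hash)

5480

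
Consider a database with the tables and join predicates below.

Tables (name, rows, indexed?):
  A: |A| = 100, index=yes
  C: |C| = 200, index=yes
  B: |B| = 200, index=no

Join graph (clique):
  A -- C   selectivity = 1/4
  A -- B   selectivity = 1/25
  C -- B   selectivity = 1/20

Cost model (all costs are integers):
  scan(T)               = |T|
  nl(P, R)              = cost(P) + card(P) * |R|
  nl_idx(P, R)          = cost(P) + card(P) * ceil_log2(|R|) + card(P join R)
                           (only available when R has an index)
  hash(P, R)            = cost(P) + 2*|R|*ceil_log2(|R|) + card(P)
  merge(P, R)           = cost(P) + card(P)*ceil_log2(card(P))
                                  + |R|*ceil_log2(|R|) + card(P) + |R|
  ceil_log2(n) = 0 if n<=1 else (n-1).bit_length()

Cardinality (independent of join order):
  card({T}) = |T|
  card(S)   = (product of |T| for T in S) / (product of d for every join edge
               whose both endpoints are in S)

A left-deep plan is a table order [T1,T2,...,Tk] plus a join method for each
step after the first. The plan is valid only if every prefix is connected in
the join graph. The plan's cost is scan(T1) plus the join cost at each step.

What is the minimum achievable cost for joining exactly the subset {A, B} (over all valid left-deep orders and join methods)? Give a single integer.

Selinger DP over subsets of {A,B}:
  {A}: scan cost=100, card=100
  {B}: scan cost=200, card=200
  {AB}: card=800; try (A,hash)→1800, (A,nl_idx)→2400, (B,merge)→2700, (A,merge)→2800, (B,hash)→3400, (B,nl)→20100 …(+1); best=1800 via (A,hash)

1800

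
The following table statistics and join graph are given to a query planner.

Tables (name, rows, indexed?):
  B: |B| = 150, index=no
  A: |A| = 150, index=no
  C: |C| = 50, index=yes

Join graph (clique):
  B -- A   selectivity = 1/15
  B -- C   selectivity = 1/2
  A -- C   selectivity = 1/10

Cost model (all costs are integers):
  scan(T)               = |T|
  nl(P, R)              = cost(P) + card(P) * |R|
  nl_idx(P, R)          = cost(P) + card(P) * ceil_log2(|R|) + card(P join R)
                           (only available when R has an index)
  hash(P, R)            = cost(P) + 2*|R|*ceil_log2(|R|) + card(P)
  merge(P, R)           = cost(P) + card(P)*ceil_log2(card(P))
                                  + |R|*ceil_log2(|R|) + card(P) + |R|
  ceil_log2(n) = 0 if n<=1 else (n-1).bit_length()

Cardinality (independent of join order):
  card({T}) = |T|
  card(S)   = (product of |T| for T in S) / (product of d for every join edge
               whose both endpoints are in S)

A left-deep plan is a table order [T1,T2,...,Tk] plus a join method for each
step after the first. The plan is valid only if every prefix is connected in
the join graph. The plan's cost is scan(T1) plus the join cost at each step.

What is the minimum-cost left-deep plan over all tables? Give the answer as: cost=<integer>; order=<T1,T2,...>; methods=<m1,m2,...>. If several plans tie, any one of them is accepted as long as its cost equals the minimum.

Selinger DP (subsets sized 1..n):
  {B}: scan cost=150, card=150
  {A}: scan cost=150, card=150
  {C}: scan cost=50, card=50
  {AB}: card=1500; try (B,hash)→2700, (A,hash)→2700, (B,merge)→2850, (A,merge)→2850, (B,nl)→22650, (A,nl)→22650; best=2700 via (B,hash)
  {BC}: card=3750; try (C,hash)→900, (B,merge)→1750, (C,merge)→1850, (B,hash)→2500, (C,nl_idx)→4800, (B,nl)→7550 …(+1); best=900 via (C,hash)
  {AC}: card=750; try (C,hash)→900, (A,merge)→1750, (C,nl_idx)→1800, (C,merge)→1850, (A,hash)→2500, (A,nl)→7550 …(+1); best=900 via (C,hash)
  {ABC}: card=3750; try (B,hash)→4050, (C,hash)→4800, (A,hash)→7050, (B,merge)→10500, (C,nl_idx)→15450, (C,merge)→21050 …(+4); best=4050 via (B,hash)

cost=4050; order=A,C,B; methods=hash,hash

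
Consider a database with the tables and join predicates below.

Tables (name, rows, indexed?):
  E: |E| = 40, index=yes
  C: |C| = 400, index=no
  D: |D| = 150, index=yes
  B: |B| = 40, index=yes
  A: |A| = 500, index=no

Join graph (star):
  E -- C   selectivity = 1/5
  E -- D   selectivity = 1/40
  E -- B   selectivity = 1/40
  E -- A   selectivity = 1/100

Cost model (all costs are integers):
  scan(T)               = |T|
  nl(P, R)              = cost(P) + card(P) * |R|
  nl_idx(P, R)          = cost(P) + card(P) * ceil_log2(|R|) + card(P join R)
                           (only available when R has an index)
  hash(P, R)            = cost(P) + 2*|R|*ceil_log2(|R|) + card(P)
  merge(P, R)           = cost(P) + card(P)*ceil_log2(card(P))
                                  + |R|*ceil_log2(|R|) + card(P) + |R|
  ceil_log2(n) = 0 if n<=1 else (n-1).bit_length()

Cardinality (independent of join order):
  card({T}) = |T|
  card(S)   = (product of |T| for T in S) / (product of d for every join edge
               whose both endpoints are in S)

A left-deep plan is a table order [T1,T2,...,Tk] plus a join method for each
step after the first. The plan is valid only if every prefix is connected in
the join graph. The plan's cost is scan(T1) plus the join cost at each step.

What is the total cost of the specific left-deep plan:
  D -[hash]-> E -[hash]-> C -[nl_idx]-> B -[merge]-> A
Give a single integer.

277130

step 1: scan D: cost=150, card=150
step 2: join E via hash
    card(P join E) = 150*40/(40) = 150
    cost = 150 + 2*40*6 + 150 = 780
step 3: join C via hash
    card(P join C) = 150*400/(5) = 12000
    cost = 780 + 2*400*9 + 150 = 8130
step 4: join B via nl_idx
    card(P join B) = 12000*40/(40) = 12000
    cost = 8130 + 12000*6 + 12000 = 92130
step 5: join A via merge
    card(P join A) = 12000*500/(100) = 60000
    cost = 92130 + 12000*14 + 500*9 + 12000 + 500 = 277130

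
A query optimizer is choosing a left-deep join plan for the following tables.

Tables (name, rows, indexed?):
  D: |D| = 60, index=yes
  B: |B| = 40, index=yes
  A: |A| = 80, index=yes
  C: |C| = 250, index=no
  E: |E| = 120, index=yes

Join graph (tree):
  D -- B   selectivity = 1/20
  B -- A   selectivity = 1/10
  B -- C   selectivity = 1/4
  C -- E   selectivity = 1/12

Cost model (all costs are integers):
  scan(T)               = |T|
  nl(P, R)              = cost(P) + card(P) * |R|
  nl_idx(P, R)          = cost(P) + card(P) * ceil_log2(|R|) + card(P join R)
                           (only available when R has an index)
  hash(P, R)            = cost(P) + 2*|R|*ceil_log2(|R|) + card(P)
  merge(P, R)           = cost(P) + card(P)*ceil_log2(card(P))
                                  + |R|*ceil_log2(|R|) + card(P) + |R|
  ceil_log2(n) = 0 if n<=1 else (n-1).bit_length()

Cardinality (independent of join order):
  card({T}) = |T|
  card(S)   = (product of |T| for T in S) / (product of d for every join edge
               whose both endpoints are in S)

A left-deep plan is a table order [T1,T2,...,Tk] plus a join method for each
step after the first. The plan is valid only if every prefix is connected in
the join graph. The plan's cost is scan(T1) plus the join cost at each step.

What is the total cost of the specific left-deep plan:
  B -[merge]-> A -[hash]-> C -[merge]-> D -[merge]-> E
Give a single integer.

step 1: scan B: cost=40, card=40
step 2: join A via merge
    card(P join A) = 40*80/(10) = 320
    cost = 40 + 40*6 + 80*7 + 40 + 80 = 960
step 3: join C via hash
    card(P join C) = 320*250/(4) = 20000
    cost = 960 + 2*250*8 + 320 = 5280
step 4: join D via merge
    card(P join D) = 20000*60/(20) = 60000
    cost = 5280 + 20000*15 + 60*6 + 20000 + 60 = 325700
step 5: join E via merge
    card(P join E) = 60000*120/(12) = 600000
    cost = 325700 + 60000*16 + 120*7 + 60000 + 120 = 1346660

1346660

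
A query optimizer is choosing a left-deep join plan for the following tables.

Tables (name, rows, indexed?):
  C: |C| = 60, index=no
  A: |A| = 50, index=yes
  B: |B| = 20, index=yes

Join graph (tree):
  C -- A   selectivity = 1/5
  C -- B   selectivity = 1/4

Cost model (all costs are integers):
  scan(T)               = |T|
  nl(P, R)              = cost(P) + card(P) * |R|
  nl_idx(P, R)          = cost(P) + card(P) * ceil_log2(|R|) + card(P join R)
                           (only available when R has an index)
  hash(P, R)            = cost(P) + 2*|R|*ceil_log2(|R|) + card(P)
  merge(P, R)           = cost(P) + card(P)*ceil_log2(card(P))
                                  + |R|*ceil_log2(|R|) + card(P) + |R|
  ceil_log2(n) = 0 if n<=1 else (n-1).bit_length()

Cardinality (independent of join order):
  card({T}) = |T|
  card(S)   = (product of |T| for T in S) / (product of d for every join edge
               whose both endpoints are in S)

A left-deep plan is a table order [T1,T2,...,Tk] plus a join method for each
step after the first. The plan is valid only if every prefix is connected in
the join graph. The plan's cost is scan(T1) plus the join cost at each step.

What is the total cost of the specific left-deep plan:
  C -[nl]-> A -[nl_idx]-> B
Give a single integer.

9060

step 1: scan C: cost=60, card=60
step 2: join A via nl
    card(P join A) = 60*50/(5) = 600
    cost = 60 + 60*50 = 3060
step 3: join B via nl_idx
    card(P join B) = 600*20/(4) = 3000
    cost = 3060 + 600*5 + 3000 = 9060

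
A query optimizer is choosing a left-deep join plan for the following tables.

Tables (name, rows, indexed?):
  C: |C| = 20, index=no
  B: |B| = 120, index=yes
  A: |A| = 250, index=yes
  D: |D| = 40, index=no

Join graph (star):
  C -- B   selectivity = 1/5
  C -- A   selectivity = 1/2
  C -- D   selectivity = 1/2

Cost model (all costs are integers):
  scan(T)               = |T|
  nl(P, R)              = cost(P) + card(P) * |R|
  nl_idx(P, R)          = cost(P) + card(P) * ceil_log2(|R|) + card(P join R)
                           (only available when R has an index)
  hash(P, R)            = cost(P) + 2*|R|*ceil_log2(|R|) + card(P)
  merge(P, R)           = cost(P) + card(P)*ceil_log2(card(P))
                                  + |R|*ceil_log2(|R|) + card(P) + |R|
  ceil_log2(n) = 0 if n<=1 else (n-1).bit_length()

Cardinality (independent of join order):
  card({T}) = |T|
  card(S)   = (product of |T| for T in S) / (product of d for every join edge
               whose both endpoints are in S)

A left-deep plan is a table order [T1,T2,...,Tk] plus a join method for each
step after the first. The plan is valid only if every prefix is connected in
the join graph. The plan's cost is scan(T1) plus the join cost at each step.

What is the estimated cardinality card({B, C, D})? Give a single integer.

9600

Tables in S: B(120), C(20), D(40)
Edges inside S: C-B(d=5), C-D(d=2)
numerator = 120 * 20 * 40 = 96000
denominator = 5 * 2 = 10
card(S) = 96000 / 10 = 9600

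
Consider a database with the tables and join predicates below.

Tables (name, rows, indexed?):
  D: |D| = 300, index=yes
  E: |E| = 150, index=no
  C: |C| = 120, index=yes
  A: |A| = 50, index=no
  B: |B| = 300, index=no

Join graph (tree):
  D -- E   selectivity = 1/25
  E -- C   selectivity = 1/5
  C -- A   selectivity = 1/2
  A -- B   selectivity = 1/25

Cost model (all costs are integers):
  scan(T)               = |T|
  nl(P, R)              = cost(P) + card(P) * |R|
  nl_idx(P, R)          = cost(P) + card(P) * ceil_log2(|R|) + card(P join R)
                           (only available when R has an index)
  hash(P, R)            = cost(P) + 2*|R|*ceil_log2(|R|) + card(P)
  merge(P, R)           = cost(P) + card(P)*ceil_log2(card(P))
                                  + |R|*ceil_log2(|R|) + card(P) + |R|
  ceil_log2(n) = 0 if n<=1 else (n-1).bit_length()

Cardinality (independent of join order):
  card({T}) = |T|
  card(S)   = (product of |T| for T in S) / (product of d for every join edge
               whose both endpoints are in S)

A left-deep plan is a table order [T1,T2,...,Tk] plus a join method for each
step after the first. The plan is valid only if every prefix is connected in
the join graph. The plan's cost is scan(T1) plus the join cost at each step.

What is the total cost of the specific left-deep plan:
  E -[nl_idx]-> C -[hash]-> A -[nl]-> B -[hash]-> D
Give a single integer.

step 1: scan E: cost=150, card=150
step 2: join C via nl_idx
    card(P join C) = 150*120/(5) = 3600
    cost = 150 + 150*7 + 3600 = 4800
step 3: join A via hash
    card(P join A) = 3600*50/(2) = 90000
    cost = 4800 + 2*50*6 + 3600 = 9000
step 4: join B via nl
    card(P join B) = 90000*300/(25) = 1080000
    cost = 9000 + 90000*300 = 27009000
step 5: join D via hash
    card(P join D) = 1080000*300/(25) = 12960000
    cost = 27009000 + 2*300*9 + 1080000 = 28094400

28094400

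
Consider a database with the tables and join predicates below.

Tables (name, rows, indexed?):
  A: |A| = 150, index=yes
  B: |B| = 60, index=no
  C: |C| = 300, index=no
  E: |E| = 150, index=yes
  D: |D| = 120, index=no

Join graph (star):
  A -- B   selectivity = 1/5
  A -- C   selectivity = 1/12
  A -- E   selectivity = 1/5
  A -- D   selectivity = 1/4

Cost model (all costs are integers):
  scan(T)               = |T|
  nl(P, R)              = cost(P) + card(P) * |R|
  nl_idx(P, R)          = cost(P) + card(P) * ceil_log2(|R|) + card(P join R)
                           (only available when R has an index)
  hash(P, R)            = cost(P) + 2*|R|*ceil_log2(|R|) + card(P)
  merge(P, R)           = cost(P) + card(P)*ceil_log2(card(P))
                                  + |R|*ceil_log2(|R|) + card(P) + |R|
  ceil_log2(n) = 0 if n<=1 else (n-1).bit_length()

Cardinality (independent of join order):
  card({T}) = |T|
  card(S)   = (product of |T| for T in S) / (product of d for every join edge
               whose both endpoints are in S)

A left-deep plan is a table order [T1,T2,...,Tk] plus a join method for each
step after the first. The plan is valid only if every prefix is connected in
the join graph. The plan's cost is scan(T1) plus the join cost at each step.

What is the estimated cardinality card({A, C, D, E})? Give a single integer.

Tables in S: A(150), C(300), D(120), E(150)
Edges inside S: A-C(d=12), A-E(d=5), A-D(d=4)
numerator = 150 * 300 * 120 * 150 = 810000000
denominator = 12 * 5 * 4 = 240
card(S) = 810000000 / 240 = 3375000

3375000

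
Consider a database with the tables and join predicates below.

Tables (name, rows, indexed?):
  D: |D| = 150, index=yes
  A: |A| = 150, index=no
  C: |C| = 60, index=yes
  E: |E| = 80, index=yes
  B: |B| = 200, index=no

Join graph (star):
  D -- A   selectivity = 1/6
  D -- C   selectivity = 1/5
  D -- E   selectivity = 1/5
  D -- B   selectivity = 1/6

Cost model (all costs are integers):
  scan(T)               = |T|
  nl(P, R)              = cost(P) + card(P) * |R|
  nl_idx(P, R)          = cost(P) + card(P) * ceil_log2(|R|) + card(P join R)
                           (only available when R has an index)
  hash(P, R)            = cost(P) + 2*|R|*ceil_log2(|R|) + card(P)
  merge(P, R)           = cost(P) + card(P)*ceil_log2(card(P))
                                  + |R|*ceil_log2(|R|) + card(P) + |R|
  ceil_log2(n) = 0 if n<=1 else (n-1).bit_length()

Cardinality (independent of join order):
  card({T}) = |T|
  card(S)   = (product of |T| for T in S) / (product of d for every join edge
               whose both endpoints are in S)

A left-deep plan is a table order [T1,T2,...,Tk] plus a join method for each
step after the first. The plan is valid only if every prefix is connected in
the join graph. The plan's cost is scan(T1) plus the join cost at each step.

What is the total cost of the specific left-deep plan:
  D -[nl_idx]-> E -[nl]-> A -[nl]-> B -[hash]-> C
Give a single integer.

step 1: scan D: cost=150, card=150
step 2: join E via nl_idx
    card(P join E) = 150*80/(5) = 2400
    cost = 150 + 150*7 + 2400 = 3600
step 3: join A via nl
    card(P join A) = 2400*150/(6) = 60000
    cost = 3600 + 2400*150 = 363600
step 4: join B via nl
    card(P join B) = 60000*200/(6) = 2000000
    cost = 363600 + 60000*200 = 12363600
step 5: join C via hash
    card(P join C) = 2000000*60/(5) = 24000000
    cost = 12363600 + 2*60*6 + 2000000 = 14364320

14364320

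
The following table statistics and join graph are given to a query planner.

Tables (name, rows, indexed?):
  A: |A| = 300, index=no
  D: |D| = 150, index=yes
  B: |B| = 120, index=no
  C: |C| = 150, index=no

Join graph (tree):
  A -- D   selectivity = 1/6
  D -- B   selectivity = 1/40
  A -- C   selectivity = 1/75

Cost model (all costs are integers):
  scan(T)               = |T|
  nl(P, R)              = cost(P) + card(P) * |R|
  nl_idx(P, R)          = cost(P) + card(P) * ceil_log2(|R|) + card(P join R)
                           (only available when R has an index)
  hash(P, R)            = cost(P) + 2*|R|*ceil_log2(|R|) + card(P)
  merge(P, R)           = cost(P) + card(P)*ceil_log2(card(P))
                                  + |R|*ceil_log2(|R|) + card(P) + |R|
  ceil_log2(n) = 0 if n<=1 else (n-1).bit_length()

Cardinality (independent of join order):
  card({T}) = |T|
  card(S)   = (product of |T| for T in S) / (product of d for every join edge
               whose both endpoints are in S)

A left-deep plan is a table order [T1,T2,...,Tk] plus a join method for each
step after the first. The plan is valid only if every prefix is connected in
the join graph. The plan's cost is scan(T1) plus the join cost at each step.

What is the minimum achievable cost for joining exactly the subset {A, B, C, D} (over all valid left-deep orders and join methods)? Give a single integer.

22680

Selinger DP over subsets of {A,B,C,D}:
  {A}: scan cost=300, card=300
  {D}: scan cost=150, card=150
  {B}: scan cost=120, card=120
  {C}: scan cost=150, card=150
  {AD}: card=7500; try (D,hash)→3000, (A,merge)→4500, (D,merge)→4650, (A,hash)→5700, (D,nl_idx)→10200, (A,nl)→45150 …(+1); best=3000 via (D,hash)
  {AC}: card=600; try (C,hash)→3000, (A,merge)→4500, (C,merge)→4650, (A,hash)→5700, (A,nl)→45150, (C,nl)→45300; best=3000 via (C,hash)
  {BD}: card=450; try (D,nl_idx)→1530, (B,hash)→1980, (D,merge)→2430, (B,merge)→2460, (D,hash)→2640, (D,nl)→18120 …(+1); best=1530 via (D,nl_idx)
  {ABD}: card=22500; try (A,hash)→7380, (A,merge)→9030, (B,hash)→12180, (B,merge)→108960, (A,nl)→136530, (B,nl)→903000; best=7380 via (A,hash)
  {ACD}: card=15000; try (D,hash)→6000, (D,merge)→10950, (C,hash)→12900, (D,nl_idx)→22800, (D,nl)→93000, (C,merge)→109350 …(+1); best=6000 via (D,hash)
  {ABCD}: card=45000; try (B,hash)→22680, (C,hash)→32280, (B,merge)→231960, (C,merge)→368730, (B,nl)→1806000, (C,nl)→3382380; best=22680 via (B,hash)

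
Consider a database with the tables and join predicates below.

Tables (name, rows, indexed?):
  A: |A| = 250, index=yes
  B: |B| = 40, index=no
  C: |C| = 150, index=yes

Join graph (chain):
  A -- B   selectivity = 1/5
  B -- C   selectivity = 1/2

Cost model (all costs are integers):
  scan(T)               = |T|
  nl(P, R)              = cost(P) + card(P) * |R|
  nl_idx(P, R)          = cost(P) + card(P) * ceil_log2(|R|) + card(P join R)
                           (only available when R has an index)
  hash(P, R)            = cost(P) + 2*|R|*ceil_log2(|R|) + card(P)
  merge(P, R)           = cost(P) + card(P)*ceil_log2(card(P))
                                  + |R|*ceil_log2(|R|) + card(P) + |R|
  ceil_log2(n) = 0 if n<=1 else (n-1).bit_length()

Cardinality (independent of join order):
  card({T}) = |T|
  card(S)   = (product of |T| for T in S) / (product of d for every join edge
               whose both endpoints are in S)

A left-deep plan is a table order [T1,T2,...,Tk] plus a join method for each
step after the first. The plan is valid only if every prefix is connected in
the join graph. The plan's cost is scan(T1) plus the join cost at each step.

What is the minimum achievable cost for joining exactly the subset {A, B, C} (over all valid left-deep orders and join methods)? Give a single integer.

Selinger DP over subsets of {A,B,C}:
  {A}: scan cost=250, card=250
  {B}: scan cost=40, card=40
  {C}: scan cost=150, card=150
  {AB}: card=2000; try (B,hash)→980, (A,nl_idx)→2360, (A,merge)→2570, (B,merge)→2780, (A,hash)→4080, (A,nl)→10040 …(+1); best=980 via (B,hash)
  {BC}: card=3000; try (B,hash)→780, (C,merge)→1670, (B,merge)→1780, (C,hash)→2480, (C,nl_idx)→3360, (C,nl)→6040 …(+1); best=780 via (B,hash)
  {ABC}: card=150000; try (C,hash)→5380, (A,hash)→7780, (C,merge)→26330, (A,merge)→42030, (C,nl_idx)→166980, (A,nl_idx)→174780 …(+2); best=5380 via (C,hash)

5380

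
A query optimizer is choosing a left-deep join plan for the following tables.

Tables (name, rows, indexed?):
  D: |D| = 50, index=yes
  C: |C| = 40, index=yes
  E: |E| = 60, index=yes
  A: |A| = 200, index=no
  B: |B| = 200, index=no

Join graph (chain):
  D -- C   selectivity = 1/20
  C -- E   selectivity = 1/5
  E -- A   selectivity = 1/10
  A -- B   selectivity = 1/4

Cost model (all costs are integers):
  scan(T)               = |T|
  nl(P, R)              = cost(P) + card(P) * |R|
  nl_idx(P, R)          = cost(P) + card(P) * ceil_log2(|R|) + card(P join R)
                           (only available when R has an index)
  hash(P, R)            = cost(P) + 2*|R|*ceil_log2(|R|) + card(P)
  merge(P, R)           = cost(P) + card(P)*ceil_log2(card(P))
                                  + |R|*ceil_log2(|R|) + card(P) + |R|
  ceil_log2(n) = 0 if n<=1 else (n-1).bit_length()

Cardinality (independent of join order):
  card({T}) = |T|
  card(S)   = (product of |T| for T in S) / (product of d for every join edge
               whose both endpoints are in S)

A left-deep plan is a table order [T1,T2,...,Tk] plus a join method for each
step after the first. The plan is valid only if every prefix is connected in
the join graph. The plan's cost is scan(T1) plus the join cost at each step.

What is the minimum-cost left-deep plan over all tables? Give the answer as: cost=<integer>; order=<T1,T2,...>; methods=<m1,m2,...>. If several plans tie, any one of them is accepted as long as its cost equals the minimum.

cost=32800; order=C,D,E,A,B; methods=nl_idx,hash,hash,hash

Selinger DP (subsets sized 1..n):
  {D}: scan cost=50, card=50
  {C}: scan cost=40, card=40
  {E}: scan cost=60, card=60
  {A}: scan cost=200, card=200
  {B}: scan cost=200, card=200
  {CD}: card=100; try (D,nl_idx)→380, (C,nl_idx)→450, (C,hash)→580, (D,merge)→670, (D,hash)→680, (C,merge)→680 …(+2); best=380 via (D,nl_idx)
  {CE}: card=480; try (C,hash)→600, (E,merge)→740, (E,nl_idx)→760, (C,merge)→760, (E,hash)→800, (C,nl_idx)→900 …(+2); best=600 via (C,hash)
  {AE}: card=1200; try (E,hash)→1120, (A,merge)→2280, (E,merge)→2420, (E,nl_idx)→2600, (A,hash)→3320, (A,nl)→12060 …(+1); best=1120 via (E,hash)
  {AB}: card=10000; try (B,hash)→3600, (A,hash)→3600, (B,merge)→3800, (A,merge)→3800, (B,nl)→40200, (A,nl)→40200; best=3600 via (B,hash)
  {CDE}: card=1200; try (E,hash)→1200, (E,merge)→1600, (D,hash)→1680, (E,nl_idx)→2180, (D,nl_idx)→4680, (D,merge)→5750 …(+2); best=1200 via (E,hash)
  {ACE}: card=9600; try (C,hash)→2800, (A,hash)→4280, (A,merge)→7200, (C,merge)→15800, (C,nl_idx)→17920, (C,nl)→49120 …(+1); best=2800 via (C,hash)
  {ABE}: card=60000; try (B,hash)→5520, (E,hash)→14320, (B,merge)→17320, (E,nl_idx)→123600, (E,merge)→154020, (B,nl)→241120 …(+1); best=5520 via (B,hash)
  {ACDE}: card=24000; try (A,hash)→5600, (D,hash)→13000, (A,merge)→17400, (D,nl_idx)→84400, (D,merge)→147150, (A,nl)→241200 …(+1); best=5600 via (A,hash)
  {ABCE}: card=480000; try (B,hash)→15600, (C,hash)→66000, (B,merge)→148600, (C,nl_idx)→845520, (C,merge)→1025800, (B,nl)→1922800 …(+1); best=15600 via (B,hash)
  {ABCDE}: card=1200000; try (B,hash)→32800, (B,merge)→391400, (D,hash)→496200, (D,nl_idx)→4095600, (B,nl)→4805600, (D,merge)→9615950 …(+1); best=32800 via (B,hash)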